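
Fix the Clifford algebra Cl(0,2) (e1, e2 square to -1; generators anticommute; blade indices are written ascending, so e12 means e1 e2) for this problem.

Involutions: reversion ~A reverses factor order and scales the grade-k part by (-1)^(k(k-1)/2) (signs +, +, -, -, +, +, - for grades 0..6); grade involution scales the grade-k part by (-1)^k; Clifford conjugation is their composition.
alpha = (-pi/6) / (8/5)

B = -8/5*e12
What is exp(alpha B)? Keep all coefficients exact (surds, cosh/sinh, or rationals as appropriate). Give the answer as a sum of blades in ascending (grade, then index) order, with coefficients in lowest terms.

B^2 = (-8/5)^2*(e12)^2 = 64/25*(-1) = -64/25 (a basis 2-blade squares to minus the product of its generators' squares).
B^2 = -64/25 — B^2 < 0, so the exponential closes trigonometrically: l = 8/5, alpha*l = -pi/6, so exp(alpha B) = cos(-pi/6) + (sin(-pi/6)/(8/5))*B = sqrt(3)/2 + (-5/16)*B.
Answer: sqrt(3)/2 + 1/2*e12


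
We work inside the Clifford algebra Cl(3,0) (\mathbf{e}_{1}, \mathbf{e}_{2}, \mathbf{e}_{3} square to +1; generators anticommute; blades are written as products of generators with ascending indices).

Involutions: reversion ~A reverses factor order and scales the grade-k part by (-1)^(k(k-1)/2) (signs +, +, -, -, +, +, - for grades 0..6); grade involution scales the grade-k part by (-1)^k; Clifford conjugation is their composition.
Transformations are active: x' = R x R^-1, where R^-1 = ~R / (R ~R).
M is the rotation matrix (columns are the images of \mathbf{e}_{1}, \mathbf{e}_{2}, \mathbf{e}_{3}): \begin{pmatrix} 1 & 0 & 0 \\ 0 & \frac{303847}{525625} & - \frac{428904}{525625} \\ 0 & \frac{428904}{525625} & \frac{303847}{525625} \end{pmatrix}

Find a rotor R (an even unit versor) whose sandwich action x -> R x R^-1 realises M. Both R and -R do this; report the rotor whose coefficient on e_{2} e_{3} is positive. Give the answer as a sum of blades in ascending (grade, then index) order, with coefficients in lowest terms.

Method: write R = a + b12*e_{1} e_{2} + b13*e_{1} e_{3} + b23*e_{2} e_{3} with a^2 + b12^2 + b13^2 + b23^2 = 1 (so R^-1 = ~R). Expanding the columns R e_j ~R gives tr M = 4a^2 - 1 and, from the antisymmetric part, M21 - M12 = -4a*b12, M13 - M31 = 4a*b13, M32 - M23 = -4a*b23.
Here tr M = \frac{1133319}{525625}, so a^2 = (1 + tr M)/4 = \frac{414736}{525625} and a = ±\frac{644}{725}. Taking a = \frac{644}{725}: M21 - M12 = 0, M13 - M31 = 0, M32 - M23 = \frac{857808}{525625}, giving b12 = 0, b13 = 0, b23 = -\frac{333}{725}, i.e. R = \frac{644}{725} - \frac{333}{725} e_{2} e_{3}.
Its e_{2} e_{3} coefficient is negative, so report the other preimage -R.
Answer: -\frac{644}{725} + \frac{333}{725} e_{2} e_{3}. Key observation: the double cover Spin(3) -> SO(3) sends R and -R to the same matrix (trace \frac{1133319}{525625} here), so the stated sign of the e_{2} e_{3} coefficient is what selects one sheet.


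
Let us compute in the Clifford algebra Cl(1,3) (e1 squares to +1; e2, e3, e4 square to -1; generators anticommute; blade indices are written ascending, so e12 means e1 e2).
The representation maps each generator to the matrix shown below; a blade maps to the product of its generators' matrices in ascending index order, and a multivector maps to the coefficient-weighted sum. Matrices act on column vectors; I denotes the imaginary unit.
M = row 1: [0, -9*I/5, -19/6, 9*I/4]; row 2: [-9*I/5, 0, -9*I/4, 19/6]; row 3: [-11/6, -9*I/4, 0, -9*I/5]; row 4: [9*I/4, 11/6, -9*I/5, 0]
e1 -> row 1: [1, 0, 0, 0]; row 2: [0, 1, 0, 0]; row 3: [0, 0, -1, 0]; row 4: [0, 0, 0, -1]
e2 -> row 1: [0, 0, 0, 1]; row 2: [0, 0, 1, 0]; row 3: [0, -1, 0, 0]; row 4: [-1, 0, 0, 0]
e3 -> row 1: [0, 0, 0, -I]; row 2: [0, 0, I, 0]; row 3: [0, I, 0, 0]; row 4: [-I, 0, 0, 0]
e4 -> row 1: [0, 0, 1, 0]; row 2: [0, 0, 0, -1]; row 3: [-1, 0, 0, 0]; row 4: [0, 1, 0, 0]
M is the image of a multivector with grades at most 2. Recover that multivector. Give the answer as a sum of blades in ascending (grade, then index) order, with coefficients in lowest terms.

Method: the blade images are trace-orthogonal — tr(rho(e_A) rho(e_B)^-1) = 4 if A = B and 0 otherwise — and rho(e_A)^-1 = (e_A)^2 * rho(e_A) with (e_A)^2 = +1 or -1, so the coefficient of e_A in the preimage is (e_A)^2 * tr(M rho(e_A))/4.
Nonzero projections over blades of grade <= 2: e3: (e3)^2 = -1, tr(M rho(e3)) = 9, coefficient -9/4; e4: (e4)^2 = -1, tr(M rho(e4)) = 8/3, coefficient -2/3; e14: (e14)^2 = +1, tr(M rho(e14)) = -10, coefficient -5/2; e34: (e34)^2 = -1, tr(M rho(e34)) = -36/5, coefficient 9/5. Every other blade of grade <= 2 projects to 0.
Answer: -9/4*e3 - 2/3*e4 - 5/2*e14 + 9/5*e34


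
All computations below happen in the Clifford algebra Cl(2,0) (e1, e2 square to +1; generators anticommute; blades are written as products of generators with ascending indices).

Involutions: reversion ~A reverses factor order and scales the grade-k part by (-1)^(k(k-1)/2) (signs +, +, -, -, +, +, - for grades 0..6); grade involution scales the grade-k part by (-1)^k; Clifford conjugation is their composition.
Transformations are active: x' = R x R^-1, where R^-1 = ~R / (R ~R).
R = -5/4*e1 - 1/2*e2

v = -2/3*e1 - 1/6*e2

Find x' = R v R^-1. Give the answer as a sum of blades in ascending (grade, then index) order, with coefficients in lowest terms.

~R = -5/4*e1 - 1/2*e2, and R ~R = 29/16, so R^-1 = ~R / (29/16).
R v = 11/12 - 1/8*e1 e2
Answer: -52/87*e1 - 59/174*e2


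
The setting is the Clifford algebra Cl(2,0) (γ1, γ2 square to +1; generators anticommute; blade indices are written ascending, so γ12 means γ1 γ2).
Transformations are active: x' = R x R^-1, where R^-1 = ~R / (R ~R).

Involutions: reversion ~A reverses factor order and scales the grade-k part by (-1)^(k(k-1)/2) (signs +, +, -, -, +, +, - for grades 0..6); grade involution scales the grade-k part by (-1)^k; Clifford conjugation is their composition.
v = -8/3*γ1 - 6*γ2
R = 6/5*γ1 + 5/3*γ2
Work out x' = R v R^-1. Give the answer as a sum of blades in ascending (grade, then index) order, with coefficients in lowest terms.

~R = 6/5*γ1 + 5/3*γ2, and R ~R = 949/225, so R^-1 = ~R / (949/225).
R v = -66/5 - 124/45*γ12
Answer: -13792/2847*γ1 - 4206/949*γ2


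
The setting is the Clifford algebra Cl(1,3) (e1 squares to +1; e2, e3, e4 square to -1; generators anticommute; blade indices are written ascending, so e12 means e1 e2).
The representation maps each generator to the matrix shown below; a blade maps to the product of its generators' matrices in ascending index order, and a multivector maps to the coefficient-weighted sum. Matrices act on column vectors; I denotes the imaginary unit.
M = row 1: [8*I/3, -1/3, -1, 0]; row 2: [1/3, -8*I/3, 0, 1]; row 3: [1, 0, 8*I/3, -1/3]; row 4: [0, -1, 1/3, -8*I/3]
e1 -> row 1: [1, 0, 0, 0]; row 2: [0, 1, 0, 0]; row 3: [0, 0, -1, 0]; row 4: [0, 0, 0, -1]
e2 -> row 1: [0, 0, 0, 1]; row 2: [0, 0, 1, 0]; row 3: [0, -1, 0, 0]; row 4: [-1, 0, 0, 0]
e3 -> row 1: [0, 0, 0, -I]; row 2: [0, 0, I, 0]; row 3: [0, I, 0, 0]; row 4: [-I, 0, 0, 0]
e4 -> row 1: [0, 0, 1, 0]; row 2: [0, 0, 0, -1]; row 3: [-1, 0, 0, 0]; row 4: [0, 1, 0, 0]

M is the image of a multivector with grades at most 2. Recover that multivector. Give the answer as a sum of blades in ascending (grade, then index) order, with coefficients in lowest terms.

Method: the blade images are trace-orthogonal — tr(rho(e_A) rho(e_B)^-1) = 4 if A = B and 0 otherwise — and rho(e_A)^-1 = (e_A)^2 * rho(e_A) with (e_A)^2 = +1 or -1, so the coefficient of e_A in the preimage is (e_A)^2 * tr(M rho(e_A))/4.
Nonzero projections over blades of grade <= 2: e4: (e4)^2 = -1, tr(M rho(e4)) = 4, coefficient -1; e23: (e23)^2 = -1, tr(M rho(e23)) = 32/3, coefficient -8/3; e24: (e24)^2 = -1, tr(M rho(e24)) = 4/3, coefficient -1/3. Every other blade of grade <= 2 projects to 0.
Answer: -e4 - 8/3*e23 - 1/3*e24


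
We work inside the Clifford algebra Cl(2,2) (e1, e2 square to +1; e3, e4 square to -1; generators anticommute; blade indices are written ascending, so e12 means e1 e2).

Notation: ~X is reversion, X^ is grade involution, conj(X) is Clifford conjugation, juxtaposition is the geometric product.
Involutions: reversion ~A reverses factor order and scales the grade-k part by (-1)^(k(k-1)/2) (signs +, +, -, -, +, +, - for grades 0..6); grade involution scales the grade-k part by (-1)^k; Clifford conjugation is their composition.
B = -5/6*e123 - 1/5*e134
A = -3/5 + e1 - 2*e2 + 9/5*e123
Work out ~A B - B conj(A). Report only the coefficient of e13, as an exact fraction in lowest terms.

first term: 3/2 - 5/3*e13 - 5/6*e23 - 9/25*e24 - 1/5*e34 + 1/2*e123 + 3/25*e134 - 2/5*e1234
second term: -3/2 + 5/3*e13 + 5/6*e23 - 9/25*e24 + 1/5*e34 + 1/2*e123 + 3/25*e134 - 2/5*e1234
Answer: -10/3


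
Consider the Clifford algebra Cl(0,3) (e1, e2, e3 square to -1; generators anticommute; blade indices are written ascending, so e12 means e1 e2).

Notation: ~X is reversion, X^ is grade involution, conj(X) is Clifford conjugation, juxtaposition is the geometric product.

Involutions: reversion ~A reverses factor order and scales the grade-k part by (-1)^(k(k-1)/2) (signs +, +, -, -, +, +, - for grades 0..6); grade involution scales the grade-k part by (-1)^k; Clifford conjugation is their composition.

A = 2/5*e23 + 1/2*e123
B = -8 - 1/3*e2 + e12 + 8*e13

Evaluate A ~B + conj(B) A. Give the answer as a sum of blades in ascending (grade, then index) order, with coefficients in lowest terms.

first term: -4*e2 + 11/30*e3 + 16/5*e12 - 17/30*e13 - 16/5*e23 - 4*e123
second term: -4*e2 + 11/30*e3 - 16/5*e12 + 17/30*e13 - 16/5*e23 - 4*e123
Answer: -8*e2 + 11/15*e3 - 32/5*e23 - 8*e123


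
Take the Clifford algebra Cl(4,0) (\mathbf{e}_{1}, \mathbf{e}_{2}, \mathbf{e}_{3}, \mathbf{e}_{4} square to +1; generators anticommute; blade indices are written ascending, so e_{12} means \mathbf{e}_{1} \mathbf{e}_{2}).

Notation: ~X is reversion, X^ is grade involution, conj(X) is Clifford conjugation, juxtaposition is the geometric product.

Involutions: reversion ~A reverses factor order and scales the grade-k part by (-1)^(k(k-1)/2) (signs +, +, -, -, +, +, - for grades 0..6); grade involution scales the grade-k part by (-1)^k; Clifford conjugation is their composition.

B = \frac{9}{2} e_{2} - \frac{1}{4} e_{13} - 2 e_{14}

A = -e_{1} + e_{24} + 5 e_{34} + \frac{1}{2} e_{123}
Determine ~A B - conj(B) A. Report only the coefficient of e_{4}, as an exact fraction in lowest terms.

first term: \frac{1}{8} e_{2} + \frac{1}{4} e_{3} + \frac{13}{2} e_{4} - \frac{5}{2} e_{12} + \frac{49}{4} e_{13} - \frac{5}{4} e_{14} - \frac{43}{2} e_{234} - \frac{1}{4} e_{1234}
second term: \frac{1}{8} e_{2} + \frac{1}{4} e_{3} - \frac{5}{2} e_{4} - \frac{13}{2} e_{12} - \frac{31}{4} e_{13} + \frac{5}{4} e_{14} - \frac{47}{2} e_{234} - \frac{1}{4} e_{1234}
Answer: 9


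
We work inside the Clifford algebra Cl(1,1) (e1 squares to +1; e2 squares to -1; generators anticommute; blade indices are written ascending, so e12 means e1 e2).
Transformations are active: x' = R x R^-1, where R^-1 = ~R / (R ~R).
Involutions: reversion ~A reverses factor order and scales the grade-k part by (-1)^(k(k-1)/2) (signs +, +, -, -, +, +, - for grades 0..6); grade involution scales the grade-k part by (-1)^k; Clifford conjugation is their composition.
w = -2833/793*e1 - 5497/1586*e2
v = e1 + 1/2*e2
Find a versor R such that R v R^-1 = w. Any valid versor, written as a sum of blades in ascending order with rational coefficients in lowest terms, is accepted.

The midline construction: v and w both square to 3/4, so reflecting in their sum -2040/793*e1 - 2352/793*e2 exchanges them.
Answer: -2040/793*e1 - 2352/793*e2


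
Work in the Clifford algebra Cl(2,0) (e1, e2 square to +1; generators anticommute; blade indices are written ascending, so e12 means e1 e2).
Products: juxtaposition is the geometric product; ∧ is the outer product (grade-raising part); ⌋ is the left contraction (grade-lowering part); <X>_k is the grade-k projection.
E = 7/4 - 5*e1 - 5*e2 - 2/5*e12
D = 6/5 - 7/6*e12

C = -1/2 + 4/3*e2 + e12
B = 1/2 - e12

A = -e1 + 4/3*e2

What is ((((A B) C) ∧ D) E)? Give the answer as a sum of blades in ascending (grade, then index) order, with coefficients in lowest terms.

step 1: 5/6*e1 + 5/3*e2
step 2: 20/9 - 25/12*e1 + 10/9*e12
step 3: 8/3 - 5/2*e1 - 34/27*e12
step 4: 4499/270 - 2465/216*e1 - 503/27*e2 + 1246/135*e12
Answer: 4499/270 - 2465/216*e1 - 503/27*e2 + 1246/135*e12


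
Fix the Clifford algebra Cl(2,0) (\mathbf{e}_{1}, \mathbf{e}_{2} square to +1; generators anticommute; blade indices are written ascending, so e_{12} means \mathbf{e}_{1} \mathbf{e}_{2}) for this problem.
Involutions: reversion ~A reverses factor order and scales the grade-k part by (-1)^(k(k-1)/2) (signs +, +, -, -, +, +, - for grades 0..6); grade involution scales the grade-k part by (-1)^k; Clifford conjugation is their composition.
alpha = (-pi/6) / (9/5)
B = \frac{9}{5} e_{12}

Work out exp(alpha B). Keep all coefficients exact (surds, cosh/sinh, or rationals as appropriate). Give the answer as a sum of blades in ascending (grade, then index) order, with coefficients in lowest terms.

B^2 = (\frac{9}{5})^2*(e_{12})^2 = \frac{81}{25}*(-1) = -\frac{81}{25} (a basis 2-blade squares to minus the product of its generators' squares).
B^2 = -\frac{81}{25} — since the square is negative, the closed form is circular: l = \frac{9}{5}, alpha*l = - \frac{\pi}{6}, so exp(alpha B) = cos(- \frac{\pi}{6}) + (sin(- \frac{\pi}{6})/(\frac{9}{5}))*B = \frac{\sqrt{3}}{2} + (- \frac{5}{18})*B.
Answer: \frac{\sqrt{3}}{2} - \frac{1}{2} e_{12}


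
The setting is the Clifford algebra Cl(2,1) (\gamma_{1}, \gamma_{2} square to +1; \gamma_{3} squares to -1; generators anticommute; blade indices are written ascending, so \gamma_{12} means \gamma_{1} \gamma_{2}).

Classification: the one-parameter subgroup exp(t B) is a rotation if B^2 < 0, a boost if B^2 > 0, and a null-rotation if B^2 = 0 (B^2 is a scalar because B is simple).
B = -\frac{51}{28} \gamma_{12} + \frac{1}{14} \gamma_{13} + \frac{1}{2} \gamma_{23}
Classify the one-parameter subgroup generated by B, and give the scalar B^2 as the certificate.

B^2 term by term: the squares give (-\frac{51}{28})^2*(\gamma_{12})^2 + (\frac{1}{14})^2*(\gamma_{13})^2 + (\frac{1}{2})^2*(\gamma_{23})^2 = \frac{2601}{784}*(-1) + \frac{1}{196}*(+1) + \frac{1}{4}*(+1) = -\frac{49}{16} (each basis 2-blade squares to minus the product of its generators' squares); cross terms between blades sharing an index anticommute and cancel. So B^2 = -\frac{49}{16}.
Answer: rotation, certificate B^2 = -\frac{49}{16}. Certificate logic: -\frac{49}{16} is a conjugation-invariant scalar, so its sign fixes rotation versus boost versus null-rotation outright.


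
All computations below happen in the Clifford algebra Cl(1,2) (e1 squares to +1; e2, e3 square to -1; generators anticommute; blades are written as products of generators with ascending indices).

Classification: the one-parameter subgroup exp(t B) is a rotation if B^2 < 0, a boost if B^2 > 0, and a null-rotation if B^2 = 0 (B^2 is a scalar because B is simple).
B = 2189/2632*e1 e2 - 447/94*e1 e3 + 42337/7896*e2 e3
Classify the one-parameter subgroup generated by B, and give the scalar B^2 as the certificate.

B^2 term by term: the squares give (2189/2632)^2*(e1 e2)^2 + (-447/94)^2*(e1 e3)^2 + (42337/7896)^2*(e2 e3)^2 = 4791721/6927424*(+1) + 199809/8836*(+1) + 1792421569/62346816*(-1) = -49/9 (each basis 2-blade squares to minus the product of its generators' squares); cross terms between blades sharing an index anticommute and cancel. So B^2 = -49/9.
Answer: rotation, certificate B^2 = -49/9. The scalar -49/9 is the complete invariant here: its sign names the subgroup type.


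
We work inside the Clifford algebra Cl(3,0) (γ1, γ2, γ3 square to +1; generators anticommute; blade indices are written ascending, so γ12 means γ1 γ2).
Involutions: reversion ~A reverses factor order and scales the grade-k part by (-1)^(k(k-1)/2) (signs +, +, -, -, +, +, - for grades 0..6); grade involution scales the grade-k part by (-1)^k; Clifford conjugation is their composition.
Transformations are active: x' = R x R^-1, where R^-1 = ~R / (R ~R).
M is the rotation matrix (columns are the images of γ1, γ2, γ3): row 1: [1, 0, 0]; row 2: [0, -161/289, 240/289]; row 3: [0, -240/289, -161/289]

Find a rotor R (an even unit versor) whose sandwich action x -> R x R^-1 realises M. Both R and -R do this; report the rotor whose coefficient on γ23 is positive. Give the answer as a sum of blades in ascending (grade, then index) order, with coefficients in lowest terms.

Method: write R = a + b12*γ12 + b13*γ13 + b23*γ23 with a^2 + b12^2 + b13^2 + b23^2 = 1 (so R^-1 = ~R). Expanding the columns R e_j ~R gives tr M = 4a^2 - 1 and, from the antisymmetric part, M21 - M12 = -4a*b12, M13 - M31 = 4a*b13, M32 - M23 = -4a*b23.
Here tr M = -33/289, so a^2 = (1 + tr M)/4 = 64/289 and a = ±8/17. Taking a = 8/17: M21 - M12 = 0, M13 - M31 = 0, M32 - M23 = -480/289, giving b12 = 0, b13 = 0, b23 = 15/17, i.e. R = 8/17 + 15/17*γ23.
Its γ23 coefficient is already positive.
Answer: 8/17 + 15/17*γ23. Why the constraint matters: R and -R act identically through the sandwich — M has trace -33/289 either way — so only the sign condition on γ23 picks one of the two preimages.


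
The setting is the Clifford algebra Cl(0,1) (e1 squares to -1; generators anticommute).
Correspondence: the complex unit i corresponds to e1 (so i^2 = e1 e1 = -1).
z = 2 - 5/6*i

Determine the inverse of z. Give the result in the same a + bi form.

In blades: z = 2 - 5/6*e1.
With qbar = 2 + 5/6*e1 (scalar fixed, mapped units negated), z qbar = 169/36 (the sum of squared coefficients), so z^-1 = qbar / (169/36) = 72/169 + 30/169*e1; translating back:
Answer: 72/169 + 30/169*i


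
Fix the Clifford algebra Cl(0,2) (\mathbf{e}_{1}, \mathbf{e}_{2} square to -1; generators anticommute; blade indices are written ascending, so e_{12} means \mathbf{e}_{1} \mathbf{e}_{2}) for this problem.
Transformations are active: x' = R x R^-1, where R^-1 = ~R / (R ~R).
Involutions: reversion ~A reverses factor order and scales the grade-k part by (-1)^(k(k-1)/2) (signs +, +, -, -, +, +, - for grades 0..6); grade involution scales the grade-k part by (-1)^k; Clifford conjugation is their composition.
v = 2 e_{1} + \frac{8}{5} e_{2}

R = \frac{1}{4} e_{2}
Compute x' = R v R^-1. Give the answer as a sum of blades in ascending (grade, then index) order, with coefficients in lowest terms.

~R = \frac{1}{4} e_{2}, and R ~R = -\frac{1}{16}, so R^-1 = ~R / (-\frac{1}{16}).
R v = -\frac{2}{5} - \frac{1}{2} e_{12}
Answer: -2 e_{1} + \frac{8}{5} e_{2}


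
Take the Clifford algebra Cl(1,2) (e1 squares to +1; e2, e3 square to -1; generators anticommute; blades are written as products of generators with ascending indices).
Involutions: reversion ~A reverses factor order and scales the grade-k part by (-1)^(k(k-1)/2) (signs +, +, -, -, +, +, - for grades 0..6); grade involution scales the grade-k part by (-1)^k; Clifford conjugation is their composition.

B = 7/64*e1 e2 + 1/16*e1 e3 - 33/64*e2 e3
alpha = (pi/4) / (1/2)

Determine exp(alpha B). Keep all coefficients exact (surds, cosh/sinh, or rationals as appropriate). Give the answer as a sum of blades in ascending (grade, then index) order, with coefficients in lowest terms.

B^2 term by term: the squares give (7/64)^2*(e1 e2)^2 + (1/16)^2*(e1 e3)^2 + (-33/64)^2*(e2 e3)^2 = 49/4096*(+1) + 1/256*(+1) + 1089/4096*(-1) = -1/4 (each basis 2-blade squares to minus the product of its generators' squares); cross terms between blades sharing an index anticommute and cancel. So B^2 = -1/4.
B^2 = -1/4 — since the square is negative, the closed form is circular: l = 1/2, alpha*l = pi/4, so exp(alpha B) = cos(pi/4) + (sin(pi/4)/(1/2))*B = sqrt(2)/2 + (sqrt(2))*B.
Answer: sqrt(2)/2 + 7*sqrt(2)/64*e1 e2 + sqrt(2)/16*e1 e3 - 33*sqrt(2)/64*e2 e3


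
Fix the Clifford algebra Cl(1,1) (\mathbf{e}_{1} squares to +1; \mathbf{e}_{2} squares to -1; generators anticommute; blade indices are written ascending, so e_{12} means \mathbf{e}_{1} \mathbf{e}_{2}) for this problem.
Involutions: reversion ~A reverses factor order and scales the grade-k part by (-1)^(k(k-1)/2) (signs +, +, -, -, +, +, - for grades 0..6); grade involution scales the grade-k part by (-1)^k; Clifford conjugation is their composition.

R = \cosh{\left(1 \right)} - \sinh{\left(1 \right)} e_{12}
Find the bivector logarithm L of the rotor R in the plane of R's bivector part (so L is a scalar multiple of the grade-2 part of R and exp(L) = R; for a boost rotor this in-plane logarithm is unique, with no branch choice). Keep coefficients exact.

The scalar part of R is \cosh{\left(1 \right)}, giving the rapidity magnitude (cosh is even); the bivector part supplies orientation, its quotient by sinh of the rapidity is the plane, and L = rapidity * plane — unique in that plane, since flipping both signs leaves L unchanged.
Concretely: cosh(rapidity) = \cosh{\left(1 \right)} gives rapidity = ±1, and since rapidity/sinh(rapidity) is even the sign is immaterial: L = (rapidity/sinh(rapidity)) * <R>_2 = (\frac{1}{\sinh{\left(1 \right)}}) * <R>_2.
Answer: -e_{12}


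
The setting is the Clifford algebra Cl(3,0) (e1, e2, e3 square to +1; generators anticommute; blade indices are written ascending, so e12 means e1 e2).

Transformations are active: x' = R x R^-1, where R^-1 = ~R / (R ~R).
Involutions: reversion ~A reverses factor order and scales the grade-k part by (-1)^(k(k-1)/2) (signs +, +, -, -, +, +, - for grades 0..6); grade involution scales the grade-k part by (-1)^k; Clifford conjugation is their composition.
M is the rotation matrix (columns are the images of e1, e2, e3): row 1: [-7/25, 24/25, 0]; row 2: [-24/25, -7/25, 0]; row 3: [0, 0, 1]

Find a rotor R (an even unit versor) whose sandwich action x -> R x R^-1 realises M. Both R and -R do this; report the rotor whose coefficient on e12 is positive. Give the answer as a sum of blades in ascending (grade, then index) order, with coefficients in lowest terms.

Method: write R = a + b12*e12 + b13*e13 + b23*e23 with a^2 + b12^2 + b13^2 + b23^2 = 1 (so R^-1 = ~R). Expanding the columns R e_j ~R gives tr M = 4a^2 - 1 and, from the antisymmetric part, M21 - M12 = -4a*b12, M13 - M31 = 4a*b13, M32 - M23 = -4a*b23.
Here tr M = 11/25, so a^2 = (1 + tr M)/4 = 9/25 and a = ±3/5. Taking a = 3/5: M21 - M12 = -48/25, M13 - M31 = 0, M32 - M23 = 0, giving b12 = 4/5, b13 = 0, b23 = 0, i.e. R = 3/5 + 4/5*e12.
Its e12 coefficient is already positive.
Answer: 3/5 + 4/5*e12. Key observation: the double cover Spin(3) -> SO(3) sends R and -R to the same matrix (trace 11/25 here), so the stated sign of the e12 coefficient is what selects one sheet.


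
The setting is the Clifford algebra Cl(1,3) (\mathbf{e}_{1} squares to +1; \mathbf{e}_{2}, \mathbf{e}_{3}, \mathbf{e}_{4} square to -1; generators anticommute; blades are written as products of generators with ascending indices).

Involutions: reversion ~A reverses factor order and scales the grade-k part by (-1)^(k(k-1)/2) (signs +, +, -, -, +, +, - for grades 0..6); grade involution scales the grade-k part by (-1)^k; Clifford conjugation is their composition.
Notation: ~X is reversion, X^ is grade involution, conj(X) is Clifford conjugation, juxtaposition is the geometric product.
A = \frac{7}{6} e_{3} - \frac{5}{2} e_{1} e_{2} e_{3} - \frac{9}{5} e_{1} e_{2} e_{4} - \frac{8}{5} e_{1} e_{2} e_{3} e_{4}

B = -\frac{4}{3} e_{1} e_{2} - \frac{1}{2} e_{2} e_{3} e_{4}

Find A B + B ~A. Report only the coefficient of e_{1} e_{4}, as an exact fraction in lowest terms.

first term: \frac{4}{5} e_{1} + \frac{10}{3} e_{3} + \frac{12}{5} e_{4} + \frac{9}{10} e_{1} e_{3} - \frac{5}{4} e_{1} e_{4} - \frac{7}{12} e_{2} e_{4} + \frac{32}{15} e_{3} e_{4} - \frac{14}{9} e_{1} e_{2} e_{3}
second term: -\frac{4}{5} e_{1} - \frac{10}{3} e_{3} - \frac{12}{5} e_{4} + \frac{9}{10} e_{1} e_{3} - \frac{5}{4} e_{1} e_{4} - \frac{7}{12} e_{2} e_{4} + \frac{32}{15} e_{3} e_{4} - \frac{14}{9} e_{1} e_{2} e_{3}
Answer: -\frac{5}{2}


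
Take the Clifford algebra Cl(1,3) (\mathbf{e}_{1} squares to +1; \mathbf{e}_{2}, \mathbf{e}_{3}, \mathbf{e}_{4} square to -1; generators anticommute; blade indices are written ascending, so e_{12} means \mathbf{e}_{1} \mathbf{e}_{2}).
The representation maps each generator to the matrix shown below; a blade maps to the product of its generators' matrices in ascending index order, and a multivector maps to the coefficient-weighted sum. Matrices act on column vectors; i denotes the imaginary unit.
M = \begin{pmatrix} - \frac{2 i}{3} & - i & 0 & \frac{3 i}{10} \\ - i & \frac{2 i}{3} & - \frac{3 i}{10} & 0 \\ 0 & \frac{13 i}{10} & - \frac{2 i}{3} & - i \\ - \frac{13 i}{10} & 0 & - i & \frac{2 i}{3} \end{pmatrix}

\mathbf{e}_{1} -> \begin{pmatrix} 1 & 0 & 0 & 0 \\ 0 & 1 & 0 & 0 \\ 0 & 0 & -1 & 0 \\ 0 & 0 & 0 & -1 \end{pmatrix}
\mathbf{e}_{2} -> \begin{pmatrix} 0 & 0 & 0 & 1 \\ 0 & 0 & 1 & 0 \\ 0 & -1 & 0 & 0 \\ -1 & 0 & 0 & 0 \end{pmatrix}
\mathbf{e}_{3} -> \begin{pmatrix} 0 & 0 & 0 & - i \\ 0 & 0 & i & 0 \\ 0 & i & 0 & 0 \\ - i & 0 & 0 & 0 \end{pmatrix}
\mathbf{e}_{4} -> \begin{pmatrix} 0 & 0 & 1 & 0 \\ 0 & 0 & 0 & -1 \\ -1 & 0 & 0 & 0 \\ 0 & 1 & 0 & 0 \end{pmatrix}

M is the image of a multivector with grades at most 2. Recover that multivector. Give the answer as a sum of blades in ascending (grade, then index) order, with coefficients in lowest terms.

Method: the blade images are trace-orthogonal — tr(rho(e_A) rho(e_B)^-1) = 4 if A = B and 0 otherwise — and rho(e_A)^-1 = (e_A)^2 * rho(e_A) with (e_A)^2 = +1 or -1, so the coefficient of e_A in the preimage is (e_A)^2 * tr(M rho(e_A))/4.
Nonzero projections over blades of grade <= 2: e_{3}: (e_{3})^2 = -1, tr(M rho(e_{3})) = -2, coefficient \frac{1}{2}; e_{13}: (e_{13})^2 = +1, tr(M rho(e_{13})) = - \frac{16}{5}, coefficient -\frac{4}{5}; e_{23}: (e_{23})^2 = -1, tr(M rho(e_{23})) = - \frac{8}{3}, coefficient \frac{2}{3}; e_{34}: (e_{34})^2 = -1, tr(M rho(e_{34})) = -4, coefficient 1. Every other blade of grade <= 2 projects to 0.
Answer: \frac{1}{2} e_{3} - \frac{4}{5} e_{13} + \frac{2}{3} e_{23} + e_{34}


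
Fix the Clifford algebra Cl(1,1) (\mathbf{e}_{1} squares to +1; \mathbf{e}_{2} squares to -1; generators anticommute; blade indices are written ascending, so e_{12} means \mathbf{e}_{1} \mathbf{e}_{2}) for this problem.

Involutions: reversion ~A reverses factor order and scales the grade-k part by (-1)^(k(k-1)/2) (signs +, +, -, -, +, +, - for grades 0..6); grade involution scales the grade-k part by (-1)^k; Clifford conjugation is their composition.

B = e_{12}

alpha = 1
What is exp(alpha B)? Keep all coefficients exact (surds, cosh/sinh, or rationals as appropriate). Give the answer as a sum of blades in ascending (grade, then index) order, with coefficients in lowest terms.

B^2 = (1)^2*(e_{12})^2 = 1*(+1) = 1 (a basis 2-blade squares to minus the product of its generators' squares).
B^2 = 1 — a positive square means the series sums to a boost: l = 1, alpha*l = 1, so exp(alpha B) = cosh(1) + (sinh(1)/1)*B = \cosh{\left(1 \right)} + (\sinh{\left(1 \right)})*B.
Answer: \cosh{\left(1 \right)} + \sinh{\left(1 \right)} e_{12}


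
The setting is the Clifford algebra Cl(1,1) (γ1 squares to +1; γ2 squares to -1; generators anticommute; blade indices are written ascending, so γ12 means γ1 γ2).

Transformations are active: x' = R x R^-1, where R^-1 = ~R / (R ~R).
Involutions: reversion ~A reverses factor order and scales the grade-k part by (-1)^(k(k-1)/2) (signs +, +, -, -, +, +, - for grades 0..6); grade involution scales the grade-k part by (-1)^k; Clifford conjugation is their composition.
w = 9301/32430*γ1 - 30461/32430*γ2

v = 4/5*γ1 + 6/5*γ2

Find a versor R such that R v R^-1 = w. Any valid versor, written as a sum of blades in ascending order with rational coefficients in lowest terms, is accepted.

Why this works: both vectors square to -4/5, so q(v) = q(w) and R = v + w = 7049/6486*γ1 + 1691/6486*γ2 carries v to w — its own direction survives, the complement (v - w)/2 flips.
Answer: 7049/6486*γ1 + 1691/6486*γ2


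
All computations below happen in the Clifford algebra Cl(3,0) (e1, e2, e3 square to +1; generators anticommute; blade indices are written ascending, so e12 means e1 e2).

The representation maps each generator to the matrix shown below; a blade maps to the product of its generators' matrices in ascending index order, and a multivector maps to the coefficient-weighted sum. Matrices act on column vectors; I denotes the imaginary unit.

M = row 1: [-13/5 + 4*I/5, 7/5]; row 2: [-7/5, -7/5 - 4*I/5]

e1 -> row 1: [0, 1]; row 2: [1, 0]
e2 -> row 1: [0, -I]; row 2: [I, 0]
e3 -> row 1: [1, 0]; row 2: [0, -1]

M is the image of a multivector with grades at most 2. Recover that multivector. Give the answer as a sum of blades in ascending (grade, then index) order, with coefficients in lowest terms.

Method: 1, rho(e1), rho(e2), rho(e3) form a trace-orthogonal basis of the 2x2 complex matrices (tr(X Y) = 2 if X = Y, else 0), so M = m0*1 + m1*rho(e1) + m2*rho(e2) + m3*rho(e3) with m0 = tr(M)/2 = -2, m1 = tr(M rho(e1))/2 = 0, m2 = tr(M rho(e2))/2 = 7*I/5, m3 = tr(M rho(e3))/2 = -3/5 + 4*I/5.
Multiplying table entries, the bivector images are rho(e12) = I*rho(e3), rho(e13) = -I*rho(e2), rho(e23) = I*rho(e1); with real blade coefficients the real parts of m0..m3 are the coefficients of 1, e1, e2, e3 and the imaginary parts give the bivectors (e23: Im m1, e13: -Im m2, e12: Im m3).
Answer: -2 - 3/5*e3 + 4/5*e12 - 7/5*e13


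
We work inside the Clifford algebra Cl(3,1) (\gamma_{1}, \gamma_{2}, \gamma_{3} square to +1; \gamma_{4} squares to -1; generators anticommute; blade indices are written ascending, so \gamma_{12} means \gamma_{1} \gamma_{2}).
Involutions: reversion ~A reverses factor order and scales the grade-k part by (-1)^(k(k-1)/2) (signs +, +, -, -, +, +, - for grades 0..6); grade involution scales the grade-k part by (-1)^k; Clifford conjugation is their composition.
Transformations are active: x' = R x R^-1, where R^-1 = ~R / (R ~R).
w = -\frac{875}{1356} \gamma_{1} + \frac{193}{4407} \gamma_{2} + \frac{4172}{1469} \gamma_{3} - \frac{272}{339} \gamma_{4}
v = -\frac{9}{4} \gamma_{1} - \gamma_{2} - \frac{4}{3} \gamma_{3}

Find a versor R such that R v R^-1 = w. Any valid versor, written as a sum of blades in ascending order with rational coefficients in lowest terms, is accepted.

R = v + w = -\frac{1963}{678} \gamma_{1} - \frac{4214}{4407} \gamma_{2} + \frac{6640}{4407} \gamma_{3} - \frac{272}{339} \gamma_{4} works: the equal norms (\frac{1129}{144}) guarantee its sandwich swaps v into w.
Answer: -\frac{1963}{678} \gamma_{1} - \frac{4214}{4407} \gamma_{2} + \frac{6640}{4407} \gamma_{3} - \frac{272}{339} \gamma_{4}


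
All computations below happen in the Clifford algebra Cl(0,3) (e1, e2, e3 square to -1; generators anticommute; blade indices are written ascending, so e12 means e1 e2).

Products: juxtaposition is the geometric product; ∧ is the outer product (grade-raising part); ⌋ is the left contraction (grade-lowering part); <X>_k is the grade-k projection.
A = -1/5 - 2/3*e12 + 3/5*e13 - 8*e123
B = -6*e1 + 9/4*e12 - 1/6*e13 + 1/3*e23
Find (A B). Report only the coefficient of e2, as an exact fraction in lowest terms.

step 1: 8/5 + 58/15*e1 + 16/3*e2 + 72/5*e3 - 1/4*e12 + 23/90*e13 - 1775/36*e23
Answer: 16/3


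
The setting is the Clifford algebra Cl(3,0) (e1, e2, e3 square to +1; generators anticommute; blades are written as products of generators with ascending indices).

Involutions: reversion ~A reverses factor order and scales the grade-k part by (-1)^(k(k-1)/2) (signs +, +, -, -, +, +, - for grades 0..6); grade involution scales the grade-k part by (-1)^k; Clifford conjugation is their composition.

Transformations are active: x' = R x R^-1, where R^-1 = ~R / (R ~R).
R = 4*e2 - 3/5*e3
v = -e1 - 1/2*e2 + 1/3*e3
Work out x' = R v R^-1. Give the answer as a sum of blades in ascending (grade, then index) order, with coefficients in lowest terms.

~R = 4*e2 - 3/5*e3, and R ~R = 409/25, so R^-1 = ~R / (409/25).
R v = -11/5 + 4*e1 e2 - 3/5*e1 e3 + 31/30*e2 e3
Answer: e1 - 471/818*e2 - 211/1227*e3


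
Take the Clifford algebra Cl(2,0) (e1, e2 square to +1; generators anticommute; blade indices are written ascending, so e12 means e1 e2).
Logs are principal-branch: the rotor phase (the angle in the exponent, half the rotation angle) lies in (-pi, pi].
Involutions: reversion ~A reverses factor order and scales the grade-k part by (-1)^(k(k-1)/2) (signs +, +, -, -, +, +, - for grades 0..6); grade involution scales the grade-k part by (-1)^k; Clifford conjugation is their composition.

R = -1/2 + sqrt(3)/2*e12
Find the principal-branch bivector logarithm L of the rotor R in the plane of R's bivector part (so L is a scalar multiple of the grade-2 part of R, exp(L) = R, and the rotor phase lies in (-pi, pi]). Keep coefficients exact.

The scalar part of R is -1/2, so the principal-branch rotor phase is pinned; divide the bivector part by its sine to get the unit plane — L is the phase times that plane.
Concretely: cos(phase) = -1/2 gives phase = ±2*pi/3, and since phase/sin(phase) is even the sign is immaterial: L = (phase/sin(phase)) * <R>_2 = (4*sqrt(3)*pi/9) * <R>_2.
Answer: 2*pi/3*e12


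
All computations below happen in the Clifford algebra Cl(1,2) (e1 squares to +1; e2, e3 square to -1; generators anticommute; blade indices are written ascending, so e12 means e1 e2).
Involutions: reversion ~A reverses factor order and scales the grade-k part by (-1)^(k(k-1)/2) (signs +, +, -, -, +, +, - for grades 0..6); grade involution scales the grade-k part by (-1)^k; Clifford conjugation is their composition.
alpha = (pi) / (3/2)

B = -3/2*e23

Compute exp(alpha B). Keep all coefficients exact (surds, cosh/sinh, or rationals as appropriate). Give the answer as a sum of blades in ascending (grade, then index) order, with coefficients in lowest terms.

B^2 = (-3/2)^2*(e23)^2 = 9/4*(-1) = -9/4 (a basis 2-blade squares to minus the product of its generators' squares).
B^2 = -9/4 — B^2 < 0, so the exponential closes trigonometrically: l = 3/2, alpha*l = pi, so exp(alpha B) = cos(pi) + (sin(pi)/(3/2))*B = -1 + (0)*B.
Answer: -1


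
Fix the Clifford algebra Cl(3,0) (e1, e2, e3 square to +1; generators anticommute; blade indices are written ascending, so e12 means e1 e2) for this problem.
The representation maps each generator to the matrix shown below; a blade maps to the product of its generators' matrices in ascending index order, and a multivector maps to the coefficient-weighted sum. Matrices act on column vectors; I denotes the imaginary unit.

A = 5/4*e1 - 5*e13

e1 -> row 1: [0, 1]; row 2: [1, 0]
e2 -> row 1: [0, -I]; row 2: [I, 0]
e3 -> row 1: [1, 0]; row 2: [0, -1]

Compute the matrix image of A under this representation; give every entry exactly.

Bivector images (products of the table entries): rho(e13) = rho(e1)rho(e3) = row 1: [0, -1]; row 2: [1, 0].
M = (5/4)*rho(e1) + (-5)*rho(e13), summed entrywise:
Answer: row 1: [0, 25/4]; row 2: [-15/4, 0]


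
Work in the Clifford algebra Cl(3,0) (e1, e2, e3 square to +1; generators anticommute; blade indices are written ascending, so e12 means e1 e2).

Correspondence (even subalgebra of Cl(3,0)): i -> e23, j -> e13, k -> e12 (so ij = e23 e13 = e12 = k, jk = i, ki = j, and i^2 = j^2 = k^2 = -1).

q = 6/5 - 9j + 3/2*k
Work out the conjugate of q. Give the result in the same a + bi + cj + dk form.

In blades: q = 6/5 + 3/2*e12 - 9*e13.
Quaternion conjugation is reversion on the even subalgebra: the scalar is fixed and every grade-2 blade flips sign, giving 6/5 - 3/2*e12 + 9*e13; translating back:
Answer: 6/5 + 9j - 3/2*k


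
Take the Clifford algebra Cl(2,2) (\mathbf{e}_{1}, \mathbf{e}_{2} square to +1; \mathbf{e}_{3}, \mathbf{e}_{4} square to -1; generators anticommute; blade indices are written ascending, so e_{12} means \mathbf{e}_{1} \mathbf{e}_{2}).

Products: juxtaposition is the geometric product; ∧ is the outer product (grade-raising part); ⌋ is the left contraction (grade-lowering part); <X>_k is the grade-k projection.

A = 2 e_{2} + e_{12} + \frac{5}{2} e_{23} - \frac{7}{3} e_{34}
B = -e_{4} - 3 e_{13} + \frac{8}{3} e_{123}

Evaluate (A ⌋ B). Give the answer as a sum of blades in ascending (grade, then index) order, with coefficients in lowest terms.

step 1: \frac{20}{3} e_{1} - \frac{8}{3} e_{3} - \frac{16}{3} e_{13}
Answer: \frac{20}{3} e_{1} - \frac{8}{3} e_{3} - \frac{16}{3} e_{13}


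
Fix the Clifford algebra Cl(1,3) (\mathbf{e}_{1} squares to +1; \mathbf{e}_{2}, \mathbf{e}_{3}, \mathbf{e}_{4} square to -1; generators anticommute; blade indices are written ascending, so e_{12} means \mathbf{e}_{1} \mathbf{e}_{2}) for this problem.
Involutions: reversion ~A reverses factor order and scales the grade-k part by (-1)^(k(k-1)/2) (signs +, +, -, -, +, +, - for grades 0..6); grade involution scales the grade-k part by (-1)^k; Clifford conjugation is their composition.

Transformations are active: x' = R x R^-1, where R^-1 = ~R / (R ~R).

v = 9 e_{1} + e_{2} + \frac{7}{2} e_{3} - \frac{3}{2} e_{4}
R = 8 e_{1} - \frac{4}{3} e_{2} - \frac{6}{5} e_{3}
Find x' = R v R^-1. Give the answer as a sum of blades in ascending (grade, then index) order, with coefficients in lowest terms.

~R = 8 e_{1} - \frac{4}{3} e_{2} - \frac{6}{5} e_{3}, and R ~R = \frac{13676}{225}, so R^-1 = ~R / (\frac{13676}{225}).
R v = \frac{1163}{15} + 20 e_{12} + \frac{194}{5} e_{13} - 12 e_{14} - \frac{52}{15} e_{23} + 2 e_{24} + \frac{9}{5} e_{34}
Answer: \frac{39009}{3419} e_{1} - \frac{15049}{3419} e_{2} - \frac{44867}{6838} e_{3} + \frac{3}{2} e_{4}


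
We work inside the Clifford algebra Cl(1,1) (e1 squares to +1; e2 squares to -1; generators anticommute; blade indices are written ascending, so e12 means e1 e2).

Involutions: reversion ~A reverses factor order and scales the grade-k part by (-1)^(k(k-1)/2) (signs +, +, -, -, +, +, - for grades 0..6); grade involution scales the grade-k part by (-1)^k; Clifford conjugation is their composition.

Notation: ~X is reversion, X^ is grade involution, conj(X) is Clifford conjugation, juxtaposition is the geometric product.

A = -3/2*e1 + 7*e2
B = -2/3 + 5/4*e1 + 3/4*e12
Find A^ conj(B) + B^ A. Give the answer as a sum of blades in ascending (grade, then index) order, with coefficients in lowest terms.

first term: -15/8 + 17/4*e1 + 85/24*e2 - 35/4*e12
second term: 15/8 - 17/4*e1 - 85/24*e2 - 35/4*e12
Answer: -35/2*e12


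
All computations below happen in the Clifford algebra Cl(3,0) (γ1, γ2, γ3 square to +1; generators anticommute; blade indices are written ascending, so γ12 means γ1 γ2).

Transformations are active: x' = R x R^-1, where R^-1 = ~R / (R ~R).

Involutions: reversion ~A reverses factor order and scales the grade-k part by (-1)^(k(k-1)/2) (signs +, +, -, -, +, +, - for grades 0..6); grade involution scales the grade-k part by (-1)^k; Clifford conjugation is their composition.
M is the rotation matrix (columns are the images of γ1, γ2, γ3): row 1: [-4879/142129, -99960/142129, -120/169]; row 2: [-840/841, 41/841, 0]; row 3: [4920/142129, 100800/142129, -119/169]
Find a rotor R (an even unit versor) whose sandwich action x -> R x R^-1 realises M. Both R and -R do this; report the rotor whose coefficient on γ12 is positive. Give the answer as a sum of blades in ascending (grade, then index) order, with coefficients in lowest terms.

Method: write R = a + b12*γ12 + b13*γ13 + b23*γ23 with a^2 + b12^2 + b13^2 + b23^2 = 1 (so R^-1 = ~R). Expanding the columns R e_j ~R gives tr M = 4a^2 - 1 and, from the antisymmetric part, M21 - M12 = -4a*b12, M13 - M31 = 4a*b13, M32 - M23 = -4a*b23.
Here tr M = -98029/142129, so a^2 = (1 + tr M)/4 = 11025/142129 and a = ±105/377. Taking a = 105/377: M21 - M12 = -42000/142129, M13 - M31 = -105840/142129, M32 - M23 = 100800/142129, giving b12 = 100/377, b13 = -252/377, b23 = -240/377, i.e. R = 105/377 + 100/377*γ12 - 252/377*γ13 - 240/377*γ23.
Its γ12 coefficient is already positive.
Answer: 105/377 + 100/377*γ12 - 252/377*γ13 - 240/377*γ23. Why the constraint matters: R and -R act identically through the sandwich — M has trace -98029/142129 either way — so only the sign condition on γ12 picks one of the two preimages.


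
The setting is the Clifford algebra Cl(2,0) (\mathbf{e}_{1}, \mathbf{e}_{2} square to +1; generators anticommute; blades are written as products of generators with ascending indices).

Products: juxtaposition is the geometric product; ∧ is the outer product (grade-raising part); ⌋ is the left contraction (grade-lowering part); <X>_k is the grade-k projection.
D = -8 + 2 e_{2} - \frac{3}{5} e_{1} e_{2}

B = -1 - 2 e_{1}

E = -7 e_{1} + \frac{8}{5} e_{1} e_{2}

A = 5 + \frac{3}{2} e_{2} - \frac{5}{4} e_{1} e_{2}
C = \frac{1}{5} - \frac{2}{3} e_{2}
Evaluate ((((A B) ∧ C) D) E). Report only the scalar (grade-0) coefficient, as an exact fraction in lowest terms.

step 1: -5 - 10 e_{1} - 4 e_{2} + \frac{17}{4} e_{1} e_{2}
step 2: -1 - 2 e_{1} + \frac{38}{15} e_{2} + \frac{451}{60} e_{1} e_{2}
step 3: \frac{5273}{300} + \frac{4883}{150} e_{1} - \frac{316}{15} e_{2} - \frac{953}{15} e_{1} e_{2}
step 4: -\frac{6311}{50} - \frac{8933}{100} e_{1} - \frac{49081}{125} e_{2} - \frac{14918}{125} e_{1} e_{2}
Answer: -\frac{6311}{50}
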